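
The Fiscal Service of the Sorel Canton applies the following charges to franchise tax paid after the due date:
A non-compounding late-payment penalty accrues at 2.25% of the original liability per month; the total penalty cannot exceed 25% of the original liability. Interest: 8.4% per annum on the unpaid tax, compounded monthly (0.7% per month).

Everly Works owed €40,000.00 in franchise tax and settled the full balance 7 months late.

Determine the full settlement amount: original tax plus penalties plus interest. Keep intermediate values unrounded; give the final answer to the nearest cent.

€48,301.64

Penalty: 7 × 2.25% × €40,000.00 = €6,300.00 (below the 25% cap of €10,000.00)
Interest: €40,000.00 × ((1 + 0.007)^7 − 1) = €40,000.00 × 0.0500411… = €2,001.6436…
Total = €40,000.00 + €6,300.0000 + €2,001.6436… = €48,301.64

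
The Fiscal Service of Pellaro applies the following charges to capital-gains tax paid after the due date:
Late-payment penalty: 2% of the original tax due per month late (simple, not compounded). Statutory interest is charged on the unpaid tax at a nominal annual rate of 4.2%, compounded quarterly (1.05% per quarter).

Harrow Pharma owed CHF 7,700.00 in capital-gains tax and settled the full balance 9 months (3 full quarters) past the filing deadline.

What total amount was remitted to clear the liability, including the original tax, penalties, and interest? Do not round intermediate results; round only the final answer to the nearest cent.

Late-payment penalty: 9 × 2% × CHF 7,700.00 = CHF 1,386.00
Interest: CHF 7,700.00 × ((1 + 0.0105)^3 − 1) = CHF 7,700.00 × 0.0318319… = CHF 245.1057…
Total = CHF 7,700.00 + CHF 1,386.0000 + CHF 245.1057… = CHF 9,331.11

CHF 9,331.11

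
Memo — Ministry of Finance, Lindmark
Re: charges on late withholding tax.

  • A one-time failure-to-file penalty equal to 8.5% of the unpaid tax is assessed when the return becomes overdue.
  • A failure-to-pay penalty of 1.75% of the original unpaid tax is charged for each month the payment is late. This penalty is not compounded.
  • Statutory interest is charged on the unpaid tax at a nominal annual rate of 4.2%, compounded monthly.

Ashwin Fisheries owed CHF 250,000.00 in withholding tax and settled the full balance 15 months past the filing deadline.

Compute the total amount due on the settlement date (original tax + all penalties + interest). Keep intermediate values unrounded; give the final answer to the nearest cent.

Failure-to-file penalty: 8.5% × CHF 250,000.00 = CHF 21,250.00
Failure-to-pay penalty = 1.75% × CHF 250,000.00 × 15 mo = CHF 65,625.00
Interest (4.2%/yr ÷ 12 = 0.35%/month): CHF 250,000.00 × ((1 + 0.0035)^15 − 1) = CHF 13,451.4911…
Total = CHF 250,000.00 + CHF 86,875.0000 + CHF 13,451.4911… = CHF 350,326.49

CHF 350,326.49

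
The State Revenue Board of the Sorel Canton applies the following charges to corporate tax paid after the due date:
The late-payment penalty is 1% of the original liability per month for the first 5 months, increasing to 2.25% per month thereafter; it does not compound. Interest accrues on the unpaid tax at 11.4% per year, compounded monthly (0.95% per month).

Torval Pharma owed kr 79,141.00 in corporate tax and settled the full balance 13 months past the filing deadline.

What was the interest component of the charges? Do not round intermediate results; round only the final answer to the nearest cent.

Interest: kr 79,141.00 × ((1 + 0.0095)^13 − 1) = kr 79,141.00 × 0.1307906… = kr 10,350.9016…

kr 10,350.90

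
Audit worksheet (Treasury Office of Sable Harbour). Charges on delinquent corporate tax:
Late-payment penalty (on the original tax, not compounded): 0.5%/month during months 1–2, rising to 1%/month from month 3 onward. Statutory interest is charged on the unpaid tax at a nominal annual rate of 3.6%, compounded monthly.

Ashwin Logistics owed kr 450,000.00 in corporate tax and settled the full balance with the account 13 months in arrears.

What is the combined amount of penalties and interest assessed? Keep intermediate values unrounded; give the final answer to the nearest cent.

kr 71,869.40

Penalty, months 1–2: 2 × 0.5% × kr 450,000.00 = kr 4,500.00
Penalty, months 3–13: 11 × 1% × kr 450,000.00 = kr 49,500.00
Interest (3.6%/yr ÷ 12 = 0.3%/month): kr 450,000.00 × ((1 + 0.003)^13 − 1) = kr 17,869.4011…
Penalties + interest = kr 54,000.0000 + kr 17,869.4011… = kr 71,869.40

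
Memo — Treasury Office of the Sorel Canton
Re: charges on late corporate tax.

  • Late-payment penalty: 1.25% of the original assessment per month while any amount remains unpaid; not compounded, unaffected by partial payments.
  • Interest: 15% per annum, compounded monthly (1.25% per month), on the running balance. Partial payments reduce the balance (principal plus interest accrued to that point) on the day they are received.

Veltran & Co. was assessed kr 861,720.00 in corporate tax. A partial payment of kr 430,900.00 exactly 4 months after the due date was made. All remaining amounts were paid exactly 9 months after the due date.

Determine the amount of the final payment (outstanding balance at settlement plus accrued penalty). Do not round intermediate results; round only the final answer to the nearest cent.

kr 602,085.24

Balance at month 4: kr 861,720.0000 × (1 + 0.0125)^4 = kr 905,620.6157…
After kr 430,900.00 payment: kr 905,620.6157… − kr 430,900.00 = kr 474,720.6157…
Balance at month 9: kr 474,720.6157… × (1 + 0.0125)^5 = kr 505,141.7352…
Penalty: 9 × 1.25% × kr 861,720.00 = kr 96,943.50
Final settlement = outstanding balance + penalty = kr 505,141.7352… + kr 96,943.50 = kr 602,085.24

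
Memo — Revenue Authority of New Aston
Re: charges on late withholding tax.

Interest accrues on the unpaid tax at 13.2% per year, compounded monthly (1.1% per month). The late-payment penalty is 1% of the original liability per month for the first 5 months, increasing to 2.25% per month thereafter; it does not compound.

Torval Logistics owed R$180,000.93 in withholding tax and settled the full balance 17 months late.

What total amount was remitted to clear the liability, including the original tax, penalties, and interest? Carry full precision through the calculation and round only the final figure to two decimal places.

R$274,392.87

Penalty, months 1–5: 5 × 1% × R$180,000.93 = R$9,000.05…
Penalty, months 6–17: 12 × 2.25% × R$180,000.93 = R$48,600.25…
Interest: R$180,000.93 × ((1 + 0.011)^17 − 1) = R$180,000.93 × 0.2043969… = R$36,791.6401…
Total = R$180,000.93 + R$57,600.2976 + R$36,791.6401… = R$274,392.87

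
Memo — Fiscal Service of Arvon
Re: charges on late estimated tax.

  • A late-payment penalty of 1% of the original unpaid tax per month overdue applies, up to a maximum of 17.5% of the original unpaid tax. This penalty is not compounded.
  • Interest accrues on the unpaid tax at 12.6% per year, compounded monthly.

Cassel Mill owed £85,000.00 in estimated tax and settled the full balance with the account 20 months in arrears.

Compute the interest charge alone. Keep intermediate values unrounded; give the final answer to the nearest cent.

£19,747.89

Interest (12.6%/yr ÷ 12 = 1.05%/month): £85,000.00 × ((1 + 0.0105)^20 − 1) = £19,747.8898…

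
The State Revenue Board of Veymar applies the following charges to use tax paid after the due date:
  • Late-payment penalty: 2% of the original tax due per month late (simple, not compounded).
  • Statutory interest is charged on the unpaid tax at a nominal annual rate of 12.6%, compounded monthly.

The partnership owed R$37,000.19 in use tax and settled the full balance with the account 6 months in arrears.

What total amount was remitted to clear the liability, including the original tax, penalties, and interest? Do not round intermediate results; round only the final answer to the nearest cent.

R$43,833.28

Late-payment penalty: 6 × 2% × R$37,000.19 = R$4,440.02…
Interest (12.6%/yr ÷ 12 = 1.05%/month): R$37,000.19 × ((1 + 0.0105)^6 − 1) = R$2,393.0645…
Total = R$37,000.19 + R$4,440.0228 + R$2,393.0645… = R$43,833.28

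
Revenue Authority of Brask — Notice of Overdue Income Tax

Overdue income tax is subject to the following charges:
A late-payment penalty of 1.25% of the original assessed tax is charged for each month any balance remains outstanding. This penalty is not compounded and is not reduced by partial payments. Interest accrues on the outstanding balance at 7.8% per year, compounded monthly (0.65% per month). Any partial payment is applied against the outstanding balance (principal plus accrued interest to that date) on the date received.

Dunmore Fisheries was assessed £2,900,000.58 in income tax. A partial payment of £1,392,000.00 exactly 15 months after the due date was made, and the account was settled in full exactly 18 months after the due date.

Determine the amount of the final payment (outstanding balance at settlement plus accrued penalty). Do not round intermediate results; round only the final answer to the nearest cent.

£2,491,892.29

Balance at month 15: £2,900,000.5800 × (1 + 0.0065)^15 = £3,195,985.3002…
After £1,392,000.00 payment: £3,195,985.3002… − £1,392,000.00 = £1,803,985.3002…
Balance at month 18: £1,803,985.3002… × (1 + 0.0065)^3 = £1,839,392.1641…
Penalty: 18 × 1.25% × £2,900,000.58 = £652,500.13…
Final settlement = outstanding balance + penalty = £1,839,392.1641… + £652,500.13… = £2,491,892.29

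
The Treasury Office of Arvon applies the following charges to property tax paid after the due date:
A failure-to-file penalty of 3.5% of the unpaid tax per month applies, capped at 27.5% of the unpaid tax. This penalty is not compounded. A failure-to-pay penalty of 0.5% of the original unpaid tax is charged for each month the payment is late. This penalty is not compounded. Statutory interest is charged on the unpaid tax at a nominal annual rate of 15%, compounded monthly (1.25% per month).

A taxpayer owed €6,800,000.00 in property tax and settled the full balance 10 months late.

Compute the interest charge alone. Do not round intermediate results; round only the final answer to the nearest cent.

Interest: €6,800,000.00 × ((1 + 0.0125)^10 − 1) = €6,800,000.00 × 0.1322708… = €899,441.6417…

€899,441.64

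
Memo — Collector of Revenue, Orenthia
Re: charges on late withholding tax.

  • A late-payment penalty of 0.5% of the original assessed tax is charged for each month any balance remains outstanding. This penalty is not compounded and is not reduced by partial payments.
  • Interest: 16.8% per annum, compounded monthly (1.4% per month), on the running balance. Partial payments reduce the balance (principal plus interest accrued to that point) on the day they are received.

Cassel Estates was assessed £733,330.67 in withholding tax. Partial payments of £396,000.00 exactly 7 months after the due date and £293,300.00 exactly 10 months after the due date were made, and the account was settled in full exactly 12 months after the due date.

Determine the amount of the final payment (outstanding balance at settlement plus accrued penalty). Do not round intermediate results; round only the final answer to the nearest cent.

Balance at month 7: £733,330.6700 × (1 + 0.014)^7 = £808,286.8881…
After £396,000.00 payment: £808,286.8881… − £396,000.00 = £412,286.8881…
Balance at month 10: £412,286.8881… × (1 + 0.014)^3 = £429,846.4934…
After £293,300.00 payment: £429,846.4934… − £293,300.00 = £136,546.4934…
Balance at month 12: £136,546.4934… × (1 + 0.014)^2 = £140,396.5583…
Penalty: 12 × 0.5% × £733,330.67 = £43,999.84…
Final settlement = outstanding balance + penalty = £140,396.5583… + £43,999.84… = £184,396.40

£184,396.40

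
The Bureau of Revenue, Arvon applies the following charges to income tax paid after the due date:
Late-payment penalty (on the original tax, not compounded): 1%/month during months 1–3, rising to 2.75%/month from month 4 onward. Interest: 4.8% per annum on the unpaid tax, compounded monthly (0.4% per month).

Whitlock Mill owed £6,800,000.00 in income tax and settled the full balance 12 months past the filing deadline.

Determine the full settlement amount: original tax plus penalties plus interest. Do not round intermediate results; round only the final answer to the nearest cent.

Penalty, months 1–3: 3 × 1% × £6,800,000.00 = £204,000.00
Penalty, months 4–12: 9 × 2.75% × £6,800,000.00 = £1,683,000.00
Interest: £6,800,000.00 × ((1 + 0.004)^12 − 1) = £6,800,000.00 × 0.0490702… = £333,677.4112…
Total = £6,800,000.00 + £1,887,000.0000 + £333,677.4112… = £9,020,677.41

£9,020,677.41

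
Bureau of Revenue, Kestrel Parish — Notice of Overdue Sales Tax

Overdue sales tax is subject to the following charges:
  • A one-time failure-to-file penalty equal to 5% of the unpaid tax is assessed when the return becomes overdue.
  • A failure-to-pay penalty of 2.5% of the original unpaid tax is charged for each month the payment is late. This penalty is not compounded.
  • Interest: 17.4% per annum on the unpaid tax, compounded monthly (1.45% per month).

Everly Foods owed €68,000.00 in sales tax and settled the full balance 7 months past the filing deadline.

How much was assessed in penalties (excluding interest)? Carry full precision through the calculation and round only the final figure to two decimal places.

€15,300.00

Failure-to-file penalty: 5% × €68,000.00 = €3,400.00
Failure-to-pay penalty: 7 × 2.5% × €68,000.00 = €11,900.00
Total penalty = €3,400.00 + €11,900.00 = €15,300.00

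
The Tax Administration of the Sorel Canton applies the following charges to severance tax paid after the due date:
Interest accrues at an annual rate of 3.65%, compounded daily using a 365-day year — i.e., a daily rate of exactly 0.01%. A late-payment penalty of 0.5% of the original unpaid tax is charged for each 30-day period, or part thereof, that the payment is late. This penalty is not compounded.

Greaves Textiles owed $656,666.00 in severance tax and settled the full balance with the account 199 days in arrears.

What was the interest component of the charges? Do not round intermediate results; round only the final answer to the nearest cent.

$13,197.88

Interest: $656,666.00 × ((1 + 0.0001)^199 − 1) = $656,666.00 × 0.02009831… = $13,197.8769…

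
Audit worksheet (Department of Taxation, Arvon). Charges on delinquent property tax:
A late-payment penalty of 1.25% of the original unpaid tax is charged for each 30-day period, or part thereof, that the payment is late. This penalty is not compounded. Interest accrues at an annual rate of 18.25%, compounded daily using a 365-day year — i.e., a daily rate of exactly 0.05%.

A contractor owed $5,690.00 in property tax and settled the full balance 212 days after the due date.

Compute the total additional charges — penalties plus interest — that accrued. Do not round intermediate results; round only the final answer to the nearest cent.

$1,205.10

Penalty periods: ⌈212/30⌉ = 8; penalty = 8 × 1.25% × $5,690.00 = $569.00
Interest: $5,690.00 × ((1 + 0.0005)^212 − 1) = $5,690.00 × 0.11179242… = $636.0989…
Penalties + interest = $569.0000 + $636.0989… = $1,205.10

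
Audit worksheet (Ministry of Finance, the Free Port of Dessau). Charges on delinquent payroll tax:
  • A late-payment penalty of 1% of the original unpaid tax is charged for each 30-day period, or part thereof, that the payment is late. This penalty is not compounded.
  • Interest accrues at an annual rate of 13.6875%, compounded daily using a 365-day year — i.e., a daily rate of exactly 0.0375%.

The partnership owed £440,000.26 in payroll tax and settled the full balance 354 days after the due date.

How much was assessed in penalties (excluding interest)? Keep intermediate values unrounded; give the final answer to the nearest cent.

Penalty periods: ⌈354/30⌉ = 12; penalty = 12 × 1% × £440,000.26 = £52,800.03…

£52,800.03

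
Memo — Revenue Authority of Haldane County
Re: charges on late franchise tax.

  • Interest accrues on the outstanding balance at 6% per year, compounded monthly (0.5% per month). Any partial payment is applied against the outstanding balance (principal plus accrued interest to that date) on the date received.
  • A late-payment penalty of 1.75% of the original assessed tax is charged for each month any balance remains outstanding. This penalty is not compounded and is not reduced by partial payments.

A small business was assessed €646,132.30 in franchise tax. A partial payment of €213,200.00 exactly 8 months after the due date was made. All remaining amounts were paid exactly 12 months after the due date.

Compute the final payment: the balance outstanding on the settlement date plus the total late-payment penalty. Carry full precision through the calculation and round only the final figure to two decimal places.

€604,176.02

Balance at month 8: €646,132.3000 × (1 + 0.005)^8 = €672,434.4359…
After €213,200.00 payment: €672,434.4359… − €213,200.00 = €459,234.4359…
Balance at month 12: €459,234.4359… × (1 + 0.005)^4 = €468,488.2397…
Penalty: 12 × 1.75% × €646,132.30 = €135,687.78…
Final settlement = outstanding balance + penalty = €468,488.2397… + €135,687.78… = €604,176.02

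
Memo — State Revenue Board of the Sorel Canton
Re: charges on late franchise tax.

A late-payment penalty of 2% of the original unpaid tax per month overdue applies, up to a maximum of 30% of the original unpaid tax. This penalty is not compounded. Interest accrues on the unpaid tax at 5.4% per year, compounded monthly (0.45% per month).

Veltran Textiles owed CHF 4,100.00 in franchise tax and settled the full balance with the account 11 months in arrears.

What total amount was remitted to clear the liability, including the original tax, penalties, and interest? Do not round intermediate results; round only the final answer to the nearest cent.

Penalty: 11 × 2% × CHF 4,100.00 = CHF 902.00 (below the 30% cap of CHF 1,230.00)
Interest: CHF 4,100.00 × ((1 + 0.0045)^11 − 1) = CHF 4,100.00 × 0.0506289… = CHF 207.5786…
Total = CHF 4,100.00 + CHF 902.0000 + CHF 207.5786… = CHF 5,209.58

CHF 5,209.58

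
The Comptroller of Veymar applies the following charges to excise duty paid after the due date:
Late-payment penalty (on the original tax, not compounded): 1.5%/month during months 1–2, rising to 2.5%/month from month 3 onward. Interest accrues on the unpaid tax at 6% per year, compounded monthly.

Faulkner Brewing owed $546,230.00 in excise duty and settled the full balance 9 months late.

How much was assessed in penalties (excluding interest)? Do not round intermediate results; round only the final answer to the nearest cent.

Penalty, months 1–2: 2 × 1.5% × $546,230.00 = $16,386.90
Penalty, months 3–9: 7 × 2.5% × $546,230.00 = $95,590.25
Total penalty = $16,386.90 + $95,590.25 = $111,977.15

$111,977.15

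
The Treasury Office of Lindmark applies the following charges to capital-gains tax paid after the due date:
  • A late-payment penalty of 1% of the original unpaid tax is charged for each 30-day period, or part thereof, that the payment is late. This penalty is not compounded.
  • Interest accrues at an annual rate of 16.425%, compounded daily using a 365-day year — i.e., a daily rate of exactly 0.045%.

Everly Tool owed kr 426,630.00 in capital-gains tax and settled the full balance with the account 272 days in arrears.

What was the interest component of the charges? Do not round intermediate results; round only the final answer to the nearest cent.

kr 55,536.55

Interest: kr 426,630.00 × ((1 + 0.00045)^272 − 1) = kr 426,630.00 × 0.13017498… = kr 55,536.5507…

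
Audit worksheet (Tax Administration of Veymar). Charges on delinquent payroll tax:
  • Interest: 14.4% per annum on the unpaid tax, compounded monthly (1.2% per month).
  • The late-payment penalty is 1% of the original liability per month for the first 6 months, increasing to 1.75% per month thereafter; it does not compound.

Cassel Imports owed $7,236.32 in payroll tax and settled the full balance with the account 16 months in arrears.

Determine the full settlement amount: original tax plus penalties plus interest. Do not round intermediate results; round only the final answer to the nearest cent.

$10,458.56

Penalty, months 1–6: 6 × 1% × $7,236.32 = $434.18…
Penalty, months 7–16: 10 × 1.75% × $7,236.32 = $1,266.36…
Interest: $7,236.32 × ((1 + 0.012)^16 − 1) = $7,236.32 × 0.2102865… = $1,521.7006…
Total = $7,236.32 + $1,700.5352 + $1,521.7006… = $10,458.56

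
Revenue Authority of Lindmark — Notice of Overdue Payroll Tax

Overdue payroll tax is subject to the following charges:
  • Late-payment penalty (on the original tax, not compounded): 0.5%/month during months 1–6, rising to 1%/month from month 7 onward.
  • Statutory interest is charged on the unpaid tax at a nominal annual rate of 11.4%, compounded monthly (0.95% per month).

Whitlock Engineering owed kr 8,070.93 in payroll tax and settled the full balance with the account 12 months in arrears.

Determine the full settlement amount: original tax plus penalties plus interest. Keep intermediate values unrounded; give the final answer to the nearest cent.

kr 9,767.03

Penalty, months 1–6: 6 × 0.5% × kr 8,070.93 = kr 242.13…
Penalty, months 7–12: 6 × 1% × kr 8,070.93 = kr 484.26…
Interest: kr 8,070.93 × ((1 + 0.0095)^12 − 1) = kr 8,070.93 × 0.1201492… = kr 969.7159…
Total = kr 8,070.93 + kr 726.3837 + kr 969.7159… = kr 9,767.03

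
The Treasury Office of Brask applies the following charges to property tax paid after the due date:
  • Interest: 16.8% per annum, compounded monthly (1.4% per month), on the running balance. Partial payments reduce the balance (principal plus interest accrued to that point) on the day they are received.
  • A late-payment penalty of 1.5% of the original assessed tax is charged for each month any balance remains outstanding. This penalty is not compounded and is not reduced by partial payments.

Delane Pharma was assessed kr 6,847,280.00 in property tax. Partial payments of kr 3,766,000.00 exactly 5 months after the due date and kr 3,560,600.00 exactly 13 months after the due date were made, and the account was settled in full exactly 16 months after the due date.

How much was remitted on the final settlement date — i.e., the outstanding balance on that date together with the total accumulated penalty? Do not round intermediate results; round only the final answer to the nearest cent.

kr 2,095,919.13

Balance at month 5: kr 6,847,280.0000 × (1 + 0.014)^5 = kr 7,340,199.4771…
After kr 3,766,000.00 payment: kr 7,340,199.4771… − kr 3,766,000.00 = kr 3,574,199.4771…
Balance at month 13: kr 3,574,199.4771… × (1 + 0.014)^8 = kr 3,994,683.9709…
After kr 3,560,600.00 payment: kr 3,994,683.9709… − kr 3,560,600.00 = kr 434,083.9709…
Balance at month 16: kr 434,083.9709… × (1 + 0.014)^3 = kr 452,571.9302…
Penalty: 16 × 1.5% × kr 6,847,280.00 = kr 1,643,347.20
Final settlement = outstanding balance + penalty = kr 452,571.9302… + kr 1,643,347.20 = kr 2,095,919.13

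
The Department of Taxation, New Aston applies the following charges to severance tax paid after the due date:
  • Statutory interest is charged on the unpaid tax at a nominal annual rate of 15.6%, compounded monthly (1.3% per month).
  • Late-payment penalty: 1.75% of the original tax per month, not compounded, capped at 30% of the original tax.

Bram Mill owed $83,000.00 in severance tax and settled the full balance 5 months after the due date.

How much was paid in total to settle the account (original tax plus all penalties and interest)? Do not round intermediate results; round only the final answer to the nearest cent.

Penalty: 5 × 1.75% × $83,000.00 = $7,262.50 (below the 30% cap of $24,900.00)
Interest: $83,000.00 × ((1 + 0.013)^5 − 1) = $83,000.00 × 0.0667121… = $5,537.1054…
Total = $83,000.00 + $7,262.5000 + $5,537.1054… = $95,799.61

$95,799.61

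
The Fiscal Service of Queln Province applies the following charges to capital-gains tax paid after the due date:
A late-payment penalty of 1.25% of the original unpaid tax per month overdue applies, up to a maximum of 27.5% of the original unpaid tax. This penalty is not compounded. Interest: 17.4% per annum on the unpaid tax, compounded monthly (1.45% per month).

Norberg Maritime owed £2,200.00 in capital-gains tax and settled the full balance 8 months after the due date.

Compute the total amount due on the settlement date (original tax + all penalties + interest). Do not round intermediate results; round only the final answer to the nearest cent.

Penalty: 8 × 1.25% × £2,200.00 = £220.00 (below the 27.5% cap of £605.00)
Interest: £2,200.00 × ((1 + 0.0145)^8 − 1) = £2,200.00 × 0.1220609… = £268.5339…
Total = £2,200.00 + £220.0000 + £268.5339… = £2,688.53

£2,688.53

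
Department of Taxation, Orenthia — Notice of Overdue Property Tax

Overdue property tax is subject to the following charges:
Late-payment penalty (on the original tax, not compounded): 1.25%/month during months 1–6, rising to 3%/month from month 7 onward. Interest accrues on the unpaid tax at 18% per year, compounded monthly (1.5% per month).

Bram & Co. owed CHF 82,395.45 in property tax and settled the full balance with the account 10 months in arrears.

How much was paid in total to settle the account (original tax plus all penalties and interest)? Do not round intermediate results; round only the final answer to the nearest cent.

CHF 111,690.40

Penalty, months 1–6: 6 × 1.25% × CHF 82,395.45 = CHF 6,179.66…
Penalty, months 7–10: 4 × 3% × CHF 82,395.45 = CHF 9,887.45…
Interest: CHF 82,395.45 × ((1 + 0.015)^10 − 1) = CHF 82,395.45 × 0.1605408… = CHF 13,227.8335…
Total = CHF 82,395.45 + CHF 16,067.1128… + CHF 13,227.8335… = CHF 111,690.40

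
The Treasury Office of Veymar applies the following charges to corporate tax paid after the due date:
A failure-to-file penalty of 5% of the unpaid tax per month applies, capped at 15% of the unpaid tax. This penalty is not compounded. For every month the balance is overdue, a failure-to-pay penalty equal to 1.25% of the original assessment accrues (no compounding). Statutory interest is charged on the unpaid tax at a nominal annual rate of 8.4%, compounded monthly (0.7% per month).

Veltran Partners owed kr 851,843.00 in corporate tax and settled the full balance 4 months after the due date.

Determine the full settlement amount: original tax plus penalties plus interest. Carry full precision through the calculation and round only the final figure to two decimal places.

kr 1,046,314.82

Failure-to-file: 4 × 5% × kr 851,843.00 = kr 170,368.60, capped at 15% × kr 851,843.00 = kr 127,776.45
Failure-to-pay penalty = 1.25% × kr 851,843.00 × 4 mo = kr 42,592.15
Interest: kr 851,843.00 × ((1 + 0.007)^4 − 1) = kr 851,843.00 × 0.0282954… = kr 24,103.2166…
Total = kr 851,843.00 + kr 170,368.6000 + kr 24,103.2166… = kr 1,046,314.82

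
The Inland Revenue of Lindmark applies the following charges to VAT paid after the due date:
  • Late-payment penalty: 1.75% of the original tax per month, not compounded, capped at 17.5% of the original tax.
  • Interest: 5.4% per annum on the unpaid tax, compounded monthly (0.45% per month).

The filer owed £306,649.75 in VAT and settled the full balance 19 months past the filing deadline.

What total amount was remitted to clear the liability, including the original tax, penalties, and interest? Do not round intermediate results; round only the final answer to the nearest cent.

Penalty (uncapped): 19 × 1.75% × £306,649.75 = £101,961.04…; cap = 17.5% × £306,649.75 = £53,663.71… → penalty = £53,663.71…
Interest: £306,649.75 × ((1 + 0.0045)^19 − 1) = £306,649.75 × 0.0890527… = £27,307.9763…
Total = £306,649.75 + £53,663.7063… + £27,307.9763… = £387,621.43

£387,621.43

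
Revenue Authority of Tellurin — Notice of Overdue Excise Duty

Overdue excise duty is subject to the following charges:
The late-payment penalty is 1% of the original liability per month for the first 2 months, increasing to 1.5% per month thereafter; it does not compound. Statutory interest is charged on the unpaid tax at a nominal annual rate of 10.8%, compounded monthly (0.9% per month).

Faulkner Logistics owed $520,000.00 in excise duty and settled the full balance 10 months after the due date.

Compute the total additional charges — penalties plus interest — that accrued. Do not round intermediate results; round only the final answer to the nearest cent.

Penalty, months 1–2: 2 × 1% × $520,000.00 = $10,400.00
Penalty, months 3–10: 8 × 1.5% × $520,000.00 = $62,400.00
Interest: $520,000.00 × ((1 + 0.009)^10 − 1) = $520,000.00 × 0.0937339… = $48,741.6139…
Penalties + interest = $72,800.0000 + $48,741.6139… = $121,541.61

$121,541.61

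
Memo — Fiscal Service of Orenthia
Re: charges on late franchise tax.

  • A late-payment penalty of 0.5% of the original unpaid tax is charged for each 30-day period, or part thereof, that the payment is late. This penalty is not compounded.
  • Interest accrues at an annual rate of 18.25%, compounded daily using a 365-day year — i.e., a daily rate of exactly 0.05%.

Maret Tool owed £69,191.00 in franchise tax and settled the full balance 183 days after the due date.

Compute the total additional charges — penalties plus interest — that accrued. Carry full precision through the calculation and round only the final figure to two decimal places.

Penalty periods: ⌈183/30⌉ = 7; penalty = 7 × 0.5% × £69,191.00 = £2,421.69…
Interest: £69,191.00 × ((1 + 0.0005)^183 − 1) = £69,191.00 × 0.09579172… = £6,627.9248…
Penalties + interest = £2,421.6850 + £6,627.9248… = £9,049.61

£9,049.61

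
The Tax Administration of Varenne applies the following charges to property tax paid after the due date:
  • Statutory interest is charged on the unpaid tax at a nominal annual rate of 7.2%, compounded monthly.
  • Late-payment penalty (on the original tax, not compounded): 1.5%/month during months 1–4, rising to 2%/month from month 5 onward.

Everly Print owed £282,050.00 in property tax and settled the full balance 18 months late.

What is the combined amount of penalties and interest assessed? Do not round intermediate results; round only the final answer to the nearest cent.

£127,962.78

Penalty, months 1–4: 4 × 1.5% × £282,050.00 = £16,923.00
Penalty, months 5–18: 14 × 2% × £282,050.00 = £78,974.00
Interest (7.2%/yr ÷ 12 = 0.6%/month): £282,050.00 × ((1 + 0.006)^18 − 1) = £32,065.7820…
Penalties + interest = £95,897.0000 + £32,065.7820… = £127,962.78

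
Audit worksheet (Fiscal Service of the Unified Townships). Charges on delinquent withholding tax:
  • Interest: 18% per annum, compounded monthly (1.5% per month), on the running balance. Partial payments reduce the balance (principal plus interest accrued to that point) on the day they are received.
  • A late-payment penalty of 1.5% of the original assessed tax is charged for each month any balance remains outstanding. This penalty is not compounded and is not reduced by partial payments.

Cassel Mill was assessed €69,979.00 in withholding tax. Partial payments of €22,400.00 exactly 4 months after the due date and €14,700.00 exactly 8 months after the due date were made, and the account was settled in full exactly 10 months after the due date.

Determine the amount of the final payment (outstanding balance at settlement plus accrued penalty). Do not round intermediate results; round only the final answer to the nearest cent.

Balance at month 4: €69,979.0000 × (1 + 0.015)^4 = €74,273.1599…
After €22,400.00 payment: €74,273.1599… − €22,400.00 = €51,873.1599…
Balance at month 8: €51,873.1599… × (1 + 0.015)^4 = €55,056.2812…
After €14,700.00 payment: €55,056.2812… − €14,700.00 = €40,356.2812…
Balance at month 10: €40,356.2812… × (1 + 0.015)^2 = €41,576.0498…
Penalty: 10 × 1.5% × €69,979.00 = €10,496.85
Final settlement = outstanding balance + penalty = €41,576.0498… + €10,496.85 = €52,072.90

€52,072.90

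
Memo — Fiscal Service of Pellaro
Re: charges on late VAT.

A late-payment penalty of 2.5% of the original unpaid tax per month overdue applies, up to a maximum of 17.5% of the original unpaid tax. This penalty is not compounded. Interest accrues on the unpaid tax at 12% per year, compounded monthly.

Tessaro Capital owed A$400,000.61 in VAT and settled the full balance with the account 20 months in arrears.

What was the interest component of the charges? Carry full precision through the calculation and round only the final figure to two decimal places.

Interest (12%/yr ÷ 12 = 1%/month): A$400,000.61 × ((1 + 0.01)^20 − 1) = A$88,076.1503…

A$88,076.15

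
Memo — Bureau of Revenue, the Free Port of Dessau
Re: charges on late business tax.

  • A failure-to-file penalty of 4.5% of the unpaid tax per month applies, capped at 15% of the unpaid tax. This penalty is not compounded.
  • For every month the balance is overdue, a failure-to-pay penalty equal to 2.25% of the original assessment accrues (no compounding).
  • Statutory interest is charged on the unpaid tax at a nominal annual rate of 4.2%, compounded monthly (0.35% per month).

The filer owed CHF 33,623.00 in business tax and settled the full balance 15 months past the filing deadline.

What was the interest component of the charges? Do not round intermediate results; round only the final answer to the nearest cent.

Interest: CHF 33,623.00 × ((1 + 0.0035)^15 − 1) = CHF 33,623.00 × 0.0538060… = CHF 1,809.1179…

CHF 1,809.12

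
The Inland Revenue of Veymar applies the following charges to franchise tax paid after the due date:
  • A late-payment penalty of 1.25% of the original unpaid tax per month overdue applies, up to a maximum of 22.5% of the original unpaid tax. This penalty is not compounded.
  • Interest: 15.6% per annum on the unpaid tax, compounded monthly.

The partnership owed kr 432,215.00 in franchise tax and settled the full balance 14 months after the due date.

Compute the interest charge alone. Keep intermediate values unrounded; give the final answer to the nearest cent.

kr 85,668.49

Interest (15.6%/yr ÷ 12 = 1.3%/month): kr 432,215.00 × ((1 + 0.013)^14 − 1) = kr 85,668.4948…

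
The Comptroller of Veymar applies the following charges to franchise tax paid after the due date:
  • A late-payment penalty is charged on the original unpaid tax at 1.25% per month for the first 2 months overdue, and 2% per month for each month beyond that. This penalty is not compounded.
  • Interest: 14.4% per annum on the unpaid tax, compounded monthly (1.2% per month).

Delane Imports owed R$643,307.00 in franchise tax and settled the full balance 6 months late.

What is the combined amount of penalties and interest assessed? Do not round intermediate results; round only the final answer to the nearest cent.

R$115,277.32

Penalty, months 1–2: 2 × 1.25% × R$643,307.00 = R$16,082.68…
Penalty, months 3–6: 4 × 2% × R$643,307.00 = R$51,464.56
Interest: R$643,307.00 × ((1 + 0.012)^6 − 1) = R$643,307.00 × 0.0741949… = R$47,730.0809…
Penalties + interest = R$67,547.2350 + R$47,730.0809… = R$115,277.32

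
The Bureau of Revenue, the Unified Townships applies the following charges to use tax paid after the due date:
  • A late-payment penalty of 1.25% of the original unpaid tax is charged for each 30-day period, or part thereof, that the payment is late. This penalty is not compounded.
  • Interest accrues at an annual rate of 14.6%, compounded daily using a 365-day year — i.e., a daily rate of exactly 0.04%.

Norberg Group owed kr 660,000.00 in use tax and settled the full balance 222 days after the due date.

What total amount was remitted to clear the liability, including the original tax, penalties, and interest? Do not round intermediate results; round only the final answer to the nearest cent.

Penalty periods: ⌈222/30⌉ = 8; penalty = 8 × 1.25% × kr 660,000.00 = kr 66,000.00
Interest: kr 660,000.00 × ((1 + 0.0004)^222 − 1) = kr 660,000.00 × 0.09284266… = kr 61,276.1544…
Total = kr 660,000.00 + kr 66,000.0000 + kr 61,276.1544… = kr 787,276.15

kr 787,276.15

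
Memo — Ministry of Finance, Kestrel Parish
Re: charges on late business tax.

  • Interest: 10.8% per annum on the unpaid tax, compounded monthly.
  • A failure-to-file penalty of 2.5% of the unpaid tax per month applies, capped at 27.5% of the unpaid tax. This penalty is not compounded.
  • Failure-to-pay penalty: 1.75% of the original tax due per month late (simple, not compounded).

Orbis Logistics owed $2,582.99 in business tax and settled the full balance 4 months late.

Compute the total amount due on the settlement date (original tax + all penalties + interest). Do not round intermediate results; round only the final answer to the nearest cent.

$3,116.35

Failure-to-file: 4 × 2.5% × $2,582.99 = $258.30… (under the 27.5% cap)
Failure-to-pay penalty: 4 × 1.75% × $2,582.99 = $180.81…
Interest (10.8%/yr ÷ 12 = 0.9%/month): $2,582.99 × ((1 + 0.009)^4 − 1) = $94.2505…
Total = $2,582.99 + $439.1083 + $94.2505… = $3,116.35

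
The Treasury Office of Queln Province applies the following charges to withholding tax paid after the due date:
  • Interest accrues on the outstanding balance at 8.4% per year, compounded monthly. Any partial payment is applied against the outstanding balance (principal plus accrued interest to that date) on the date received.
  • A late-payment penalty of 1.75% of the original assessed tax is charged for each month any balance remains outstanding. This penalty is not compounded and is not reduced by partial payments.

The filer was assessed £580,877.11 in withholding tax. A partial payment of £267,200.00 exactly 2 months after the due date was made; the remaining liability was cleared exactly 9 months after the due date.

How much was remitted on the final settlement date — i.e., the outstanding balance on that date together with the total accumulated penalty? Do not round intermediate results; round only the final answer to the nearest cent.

Monthly rate = 8.4% ÷ 12 = 0.7%
Balance at month 2: £580,877.1100 × (1 + 0.007)^2 = £589,037.8525…
After £267,200.00 payment: £589,037.8525… − £267,200.00 = £321,837.8525…
Balance at month 9: £321,837.8525… × (1 + 0.007)^7 = £337,942.9693…
Penalty: 9 × 1.75% × £580,877.11 = £91,488.14…
Final settlement = outstanding balance + penalty = £337,942.9693… + £91,488.14… = £429,431.11

£429,431.11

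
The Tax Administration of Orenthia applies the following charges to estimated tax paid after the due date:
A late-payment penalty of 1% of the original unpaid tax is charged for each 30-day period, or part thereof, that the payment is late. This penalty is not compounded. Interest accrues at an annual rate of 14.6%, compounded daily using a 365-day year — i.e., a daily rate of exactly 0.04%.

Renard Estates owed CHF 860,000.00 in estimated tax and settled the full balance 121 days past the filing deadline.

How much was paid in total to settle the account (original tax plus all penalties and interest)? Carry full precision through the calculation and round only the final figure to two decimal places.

Penalty periods: ⌈121/30⌉ = 5; penalty = 5 × 1% × CHF 860,000.00 = CHF 43,000.00
Interest: CHF 860,000.00 × ((1 + 0.0004)^121 − 1) = CHF 860,000.00 × 0.04958025… = CHF 42,639.0152…
Total = CHF 860,000.00 + CHF 43,000.0000 + CHF 42,639.0152… = CHF 945,639.02

CHF 945,639.02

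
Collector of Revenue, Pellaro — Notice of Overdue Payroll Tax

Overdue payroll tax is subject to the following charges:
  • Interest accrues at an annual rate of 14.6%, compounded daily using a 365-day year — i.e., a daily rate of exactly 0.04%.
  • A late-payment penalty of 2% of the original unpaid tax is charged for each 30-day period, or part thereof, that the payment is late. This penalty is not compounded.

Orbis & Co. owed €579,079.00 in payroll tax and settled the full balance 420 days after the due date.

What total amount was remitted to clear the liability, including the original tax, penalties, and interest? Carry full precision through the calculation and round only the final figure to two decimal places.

€847,132.86

Penalty periods: ⌈420/30⌉ = 14; penalty = 14 × 2% × €579,079.00 = €162,142.12
Interest: €579,079.00 × ((1 + 0.0004)^420 − 1) = €579,079.00 × 0.18289688… = €105,911.7396…
Total = €579,079.00 + €162,142.1200 + €105,911.7396… = €847,132.86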